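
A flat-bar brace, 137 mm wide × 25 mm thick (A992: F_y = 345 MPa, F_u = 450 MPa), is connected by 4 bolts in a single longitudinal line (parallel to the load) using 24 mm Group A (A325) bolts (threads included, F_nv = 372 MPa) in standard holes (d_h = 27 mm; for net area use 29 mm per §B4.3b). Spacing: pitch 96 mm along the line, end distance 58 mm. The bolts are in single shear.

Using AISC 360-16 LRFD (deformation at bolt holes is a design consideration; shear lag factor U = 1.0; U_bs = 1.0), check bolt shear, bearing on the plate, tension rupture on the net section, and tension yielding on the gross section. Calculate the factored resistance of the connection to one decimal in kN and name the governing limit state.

504.9 kN (bolt shear governs)

Bolt shear: A_b = π(24)²/4 = 452.39 mm². φR_n = 0.75 × 372 × 452.39 × 4 × 1 = 504.9 kN.
Bearing (25 mm plate, F_u = 450 MPa): end bolts L_c = 58 − 27/2 = 44.5, R_n = min(1.2×44.5×25×450, 2.4×24×25×450) = 600.75 kN/bolt; interior L_c = 96 − 27 = 69, R_n = 648 kN/bolt. φR_n = 0.75 × (1×600.75 + 3×648) = 1908.6 kN.
Tension rupture (net): A_n = (137 − 1×29)×25 = 2700 mm² (U = 1.0, A_e = A_n). φR_n = 0.75 × 450 × 2700 = 911.3 kN.
Tension yield (gross): A_g = 137×25 = 3425 mm². φR_n = 0.90 × 345 × 3425 = 1063.5 kN.
Governing: min(504.9, 1908.6, 911.3, 1063.5) = 504.9 kN → bolt shear.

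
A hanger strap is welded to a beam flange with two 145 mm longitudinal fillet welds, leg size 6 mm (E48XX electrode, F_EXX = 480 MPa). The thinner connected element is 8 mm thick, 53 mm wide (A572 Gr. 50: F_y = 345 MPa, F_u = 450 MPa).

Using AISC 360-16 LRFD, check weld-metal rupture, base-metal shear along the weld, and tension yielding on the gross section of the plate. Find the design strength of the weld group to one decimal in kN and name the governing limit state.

Weld metal: throat = 0.707×6 = 4.242 mm, L = 2×145 = 290 mm. φR_n = 0.75 × 0.6 × 480 × 4.242 × 290 = 265.7 kN.
Base metal shear (8 mm plate): yield φR_n = 1.0×0.6×345×8×290 = 480.2 kN; rupture φR_n = 0.75×0.6×450×8×290 = 469.8 kN; take 469.8 kN (rupture).
Tension yield (gross): A_g = 53×8 = 424 mm². φR_n = 0.90 × 345 × 424 = 131.7 kN.
Governing: min(265.7, 469.8, 131.7) = 131.7 kN → gross-section yield.

131.7 kN (gross-section yield governs)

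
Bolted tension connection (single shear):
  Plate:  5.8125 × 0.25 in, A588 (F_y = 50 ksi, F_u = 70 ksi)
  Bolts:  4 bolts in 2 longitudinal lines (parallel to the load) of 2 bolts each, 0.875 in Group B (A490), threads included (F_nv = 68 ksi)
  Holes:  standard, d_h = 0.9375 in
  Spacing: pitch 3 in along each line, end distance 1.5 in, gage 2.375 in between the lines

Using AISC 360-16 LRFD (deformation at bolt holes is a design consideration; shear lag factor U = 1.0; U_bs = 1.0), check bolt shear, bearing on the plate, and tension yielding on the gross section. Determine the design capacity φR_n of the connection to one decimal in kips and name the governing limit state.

65.4 kips (gross-section yield governs)

Bolt shear: A_b = π(0.875)²/4 = 0.60132 in². φR_n = 0.75 × 68 × 0.60132 × 4 × 1 = 122.7 kips.
Bearing (0.25 in plate, F_u = 70 ksi): end bolts L_c = 1.5 − 0.9375/2 = 1.03125, R_n = min(1.2×1.03125×0.25×70, 2.4×0.875×0.25×70) = 21.656 kips/bolt; interior L_c = 3 − 0.9375 = 2.0625, R_n = 36.75 kips/bolt. φR_n = 0.75 × (2×21.656 + 2×36.75) = 87.6 kips.
Tension yield (gross): A_g = 5.8125×0.25 = 1.4531 in². φR_n = 0.90 × 50 × 1.4531 = 65.4 kips.
Governing: min(122.7, 87.6, 65.4) = 65.4 kips → gross-section yield.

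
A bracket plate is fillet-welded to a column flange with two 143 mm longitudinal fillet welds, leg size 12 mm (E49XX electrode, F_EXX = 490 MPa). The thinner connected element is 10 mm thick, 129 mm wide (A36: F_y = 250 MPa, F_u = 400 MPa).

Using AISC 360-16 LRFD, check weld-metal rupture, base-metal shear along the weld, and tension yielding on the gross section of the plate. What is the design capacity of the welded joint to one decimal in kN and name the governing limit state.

290.3 kN (gross-section yield governs)

Weld metal: throat = 0.707×12 = 8.484 mm, L = 2×143 = 286 mm. φR_n = 0.75 × 0.6 × 490 × 8.484 × 286 = 535.0 kN.
Base metal shear (10 mm plate): yield φR_n = 1.0×0.6×250×10×286 = 429.0 kN; rupture φR_n = 0.75×0.6×400×10×286 = 514.8 kN; take 429.0 kN (yield).
Tension yield (gross): A_g = 129×10 = 1290 mm². φR_n = 0.90 × 250 × 1290 = 290.3 kN.
Governing: min(535.0, 429.0, 290.3) = 290.3 kN → gross-section yield.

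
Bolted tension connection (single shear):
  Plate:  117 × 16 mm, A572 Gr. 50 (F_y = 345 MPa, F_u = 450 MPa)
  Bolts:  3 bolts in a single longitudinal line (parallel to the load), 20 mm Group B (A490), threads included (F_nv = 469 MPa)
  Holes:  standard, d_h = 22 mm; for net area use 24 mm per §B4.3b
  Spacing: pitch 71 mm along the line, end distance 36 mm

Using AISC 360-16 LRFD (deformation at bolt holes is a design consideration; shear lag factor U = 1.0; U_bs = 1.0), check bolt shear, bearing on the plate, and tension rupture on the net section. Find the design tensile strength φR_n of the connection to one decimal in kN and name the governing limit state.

331.5 kN (bolt shear governs)

Bolt shear: A_b = π(20)²/4 = 314.16 mm². φR_n = 0.75 × 469 × 314.16 × 3 × 1 = 331.5 kN.
Bearing (16 mm plate, F_u = 450 MPa): end bolts L_c = 36 − 22/2 = 25, R_n = min(1.2×25×16×450, 2.4×20×16×450) = 216 kN/bolt; interior L_c = 71 − 22 = 49, R_n = 345.6 kN/bolt. φR_n = 0.75 × (1×216 + 2×345.6) = 680.4 kN.
Tension rupture (net): A_n = (117 − 1×24)×16 = 1488 mm² (U = 1.0, A_e = A_n). φR_n = 0.75 × 450 × 1488 = 502.2 kN.
Governing: min(331.5, 680.4, 502.2) = 331.5 kN → bolt shear.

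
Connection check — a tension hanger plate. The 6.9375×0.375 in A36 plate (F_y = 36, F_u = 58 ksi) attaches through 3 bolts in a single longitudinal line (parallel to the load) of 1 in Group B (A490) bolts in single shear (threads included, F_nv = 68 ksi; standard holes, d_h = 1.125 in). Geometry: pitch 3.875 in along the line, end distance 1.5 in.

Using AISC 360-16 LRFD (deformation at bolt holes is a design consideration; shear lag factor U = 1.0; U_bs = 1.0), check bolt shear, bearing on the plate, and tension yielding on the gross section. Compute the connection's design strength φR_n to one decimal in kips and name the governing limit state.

Bolt shear: A_b = π(1)²/4 = 0.7854 in². φR_n = 0.75 × 68 × 0.7854 × 3 × 1 = 120.2 kips.
Bearing (0.375 in plate, F_u = 58 ksi): end bolts L_c = 1.5 − 1.125/2 = 0.9375, R_n = min(1.2×0.9375×0.375×58, 2.4×1×0.375×58) = 24.469 kips/bolt; interior L_c = 3.875 − 1.125 = 2.75, R_n = 52.2 kips/bolt. φR_n = 0.75 × (1×24.469 + 2×52.2) = 96.7 kips.
Tension yield (gross): A_g = 6.9375×0.375 = 2.6016 in². φR_n = 0.90 × 36 × 2.6016 = 84.3 kips.
Governing: min(120.2, 96.7, 84.3) = 84.3 kips → gross-section yield.

84.3 kips (gross-section yield governs)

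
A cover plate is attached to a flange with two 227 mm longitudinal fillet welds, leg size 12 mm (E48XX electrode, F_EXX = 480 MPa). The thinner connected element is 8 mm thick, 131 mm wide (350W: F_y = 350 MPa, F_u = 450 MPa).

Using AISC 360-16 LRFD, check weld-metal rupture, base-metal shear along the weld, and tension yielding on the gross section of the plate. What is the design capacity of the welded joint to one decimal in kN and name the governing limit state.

Weld metal: throat = 0.707×12 = 8.484 mm, L = 2×227 = 454 mm. φR_n = 0.75 × 0.6 × 480 × 8.484 × 454 = 832.0 kN.
Base metal shear (8 mm plate): yield φR_n = 1.0×0.6×350×8×454 = 762.7 kN; rupture φR_n = 0.75×0.6×450×8×454 = 735.5 kN; take 735.5 kN (rupture).
Tension yield (gross): A_g = 131×8 = 1048 mm². φR_n = 0.90 × 350 × 1048 = 330.1 kN.
Governing: min(832.0, 735.5, 330.1) = 330.1 kN → gross-section yield.

330.1 kN (gross-section yield governs)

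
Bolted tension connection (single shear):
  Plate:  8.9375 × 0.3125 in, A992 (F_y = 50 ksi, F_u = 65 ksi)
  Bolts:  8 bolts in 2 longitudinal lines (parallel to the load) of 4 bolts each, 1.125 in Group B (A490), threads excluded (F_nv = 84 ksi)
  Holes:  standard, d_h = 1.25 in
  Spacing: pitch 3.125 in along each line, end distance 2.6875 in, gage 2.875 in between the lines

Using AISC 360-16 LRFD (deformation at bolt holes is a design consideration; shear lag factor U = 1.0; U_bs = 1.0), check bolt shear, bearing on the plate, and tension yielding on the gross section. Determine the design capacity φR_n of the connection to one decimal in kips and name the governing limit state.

125.7 kips (gross-section yield governs)

Bolt shear: A_b = π(1.125)²/4 = 0.99402 in². φR_n = 0.75 × 84 × 0.99402 × 8 × 1 = 501.0 kips.
Bearing (0.3125 in plate, F_u = 65 ksi): end bolts L_c = 2.6875 − 1.25/2 = 2.0625, R_n = min(1.2×2.0625×0.3125×65, 2.4×1.125×0.3125×65) = 50.273 kips/bolt; interior L_c = 3.125 − 1.25 = 1.875, R_n = 45.703 kips/bolt. φR_n = 0.75 × (2×50.273 + 6×45.703) = 281.1 kips.
Tension yield (gross): A_g = 8.9375×0.3125 = 2.793 in². φR_n = 0.90 × 50 × 2.793 = 125.7 kips.
Governing: min(501.0, 281.1, 125.7) = 125.7 kips → gross-section yield.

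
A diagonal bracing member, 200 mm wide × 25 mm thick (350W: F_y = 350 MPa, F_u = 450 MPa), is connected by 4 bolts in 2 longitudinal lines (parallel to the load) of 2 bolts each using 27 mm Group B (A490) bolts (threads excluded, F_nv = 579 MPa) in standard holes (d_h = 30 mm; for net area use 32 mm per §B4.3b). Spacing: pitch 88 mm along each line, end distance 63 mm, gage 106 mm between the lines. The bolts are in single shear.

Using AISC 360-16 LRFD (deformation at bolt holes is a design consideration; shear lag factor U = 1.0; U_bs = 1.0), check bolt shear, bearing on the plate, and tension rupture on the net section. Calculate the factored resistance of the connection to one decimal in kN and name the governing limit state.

Bolt shear: A_b = π(27)²/4 = 572.56 mm². φR_n = 0.75 × 579 × 572.56 × 4 × 1 = 994.5 kN.
Bearing (25 mm plate, F_u = 450 MPa): end bolts L_c = 63 − 30/2 = 48, R_n = min(1.2×48×25×450, 2.4×27×25×450) = 648 kN/bolt; interior L_c = 88 − 30 = 58, R_n = 729 kN/bolt. φR_n = 0.75 × (2×648 + 2×729) = 2065.5 kN.
Tension rupture (net): A_n = (200 − 2×32)×25 = 3400 mm² (U = 1.0, A_e = A_n). φR_n = 0.75 × 450 × 3400 = 1147.5 kN.
Governing: min(994.5, 2065.5, 1147.5) = 994.5 kN → bolt shear.

994.5 kN (bolt shear governs)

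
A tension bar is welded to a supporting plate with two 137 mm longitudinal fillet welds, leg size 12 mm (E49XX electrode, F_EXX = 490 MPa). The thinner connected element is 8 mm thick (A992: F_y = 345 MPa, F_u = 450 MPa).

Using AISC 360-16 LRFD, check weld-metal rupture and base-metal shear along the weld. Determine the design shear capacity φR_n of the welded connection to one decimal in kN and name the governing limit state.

Weld metal: throat = 0.707×12 = 8.484 mm, L = 2×137 = 274 mm. φR_n = 0.75 × 0.6 × 490 × 8.484 × 274 = 512.6 kN.
Base metal shear (8 mm plate): yield φR_n = 1.0×0.6×345×8×274 = 453.7 kN; rupture φR_n = 0.75×0.6×450×8×274 = 443.9 kN; take 443.9 kN (rupture).
Governing: min(512.6, 443.9) = 443.9 kN → base-metal shear.

443.9 kN (base-metal shear governs)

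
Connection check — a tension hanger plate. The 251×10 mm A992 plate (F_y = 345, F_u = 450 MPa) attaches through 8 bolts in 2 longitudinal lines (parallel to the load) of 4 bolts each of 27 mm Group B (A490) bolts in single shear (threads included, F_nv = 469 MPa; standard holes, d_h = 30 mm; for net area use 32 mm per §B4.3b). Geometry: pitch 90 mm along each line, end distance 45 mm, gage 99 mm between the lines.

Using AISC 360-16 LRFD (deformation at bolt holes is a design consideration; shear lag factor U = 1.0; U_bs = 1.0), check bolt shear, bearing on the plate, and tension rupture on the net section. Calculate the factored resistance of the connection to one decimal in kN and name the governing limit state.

631.1 kN (net-section rupture governs)

Bolt shear: A_b = π(27)²/4 = 572.56 mm². φR_n = 0.75 × 469 × 572.56 × 8 × 1 = 1611.2 kN.
Bearing (10 mm plate, F_u = 450 MPa): end bolts L_c = 45 − 30/2 = 30, R_n = min(1.2×30×10×450, 2.4×27×10×450) = 162 kN/bolt; interior L_c = 90 − 30 = 60, R_n = 291.6 kN/bolt. φR_n = 0.75 × (2×162 + 6×291.6) = 1555.2 kN.
Tension rupture (net): A_n = (251 − 2×32)×10 = 1870 mm² (U = 1.0, A_e = A_n). φR_n = 0.75 × 450 × 1870 = 631.1 kN.
Governing: min(1611.2, 1555.2, 631.1) = 631.1 kN → net-section rupture.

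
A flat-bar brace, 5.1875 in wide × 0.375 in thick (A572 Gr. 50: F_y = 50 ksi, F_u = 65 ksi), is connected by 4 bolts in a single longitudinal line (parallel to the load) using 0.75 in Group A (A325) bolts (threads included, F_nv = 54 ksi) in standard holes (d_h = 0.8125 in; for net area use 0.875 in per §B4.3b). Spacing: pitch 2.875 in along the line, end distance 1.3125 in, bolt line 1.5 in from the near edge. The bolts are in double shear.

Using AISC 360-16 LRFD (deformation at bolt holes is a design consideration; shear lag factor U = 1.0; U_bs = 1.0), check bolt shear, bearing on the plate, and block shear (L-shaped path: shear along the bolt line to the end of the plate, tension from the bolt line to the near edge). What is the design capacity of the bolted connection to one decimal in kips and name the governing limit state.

Bolt shear: A_b = π(0.75)²/4 = 0.44179 in². φR_n = 0.75 × 54 × 0.44179 × 4 × 2 = 143.1 kips.
Bearing (0.375 in plate, F_u = 65 ksi): end bolts L_c = 1.3125 − 0.8125/2 = 0.90625, R_n = min(1.2×0.90625×0.375×65, 2.4×0.75×0.375×65) = 26.508 kips/bolt; interior L_c = 2.875 − 0.8125 = 2.0625, R_n = 43.875 kips/bolt. φR_n = 0.75 × (1×26.508 + 3×43.875) = 118.6 kips.
Block shear: shear path 1×[1.3125+3×2.875] = 1×9.9375 in, A_gv = 3.7266, A_nv = 1×(9.9375 − 3.5×0.875)×0.375 = 2.5781 in²; tension to near edge: (1.5 − 0.5×0.875)×0.375 = 0.39844 in². R_n = min(0.6×65×2.5781, 0.6×50×3.7266) + 1.0×65×0.39844 = min(100.55, 111.8) + 25.899 = 126.45 kips. φR_n = 0.75 × 126.45 = 94.8 kips.
Governing: min(143.1, 118.6, 94.8) = 94.8 kips → block shear.

94.8 kips (block shear governs)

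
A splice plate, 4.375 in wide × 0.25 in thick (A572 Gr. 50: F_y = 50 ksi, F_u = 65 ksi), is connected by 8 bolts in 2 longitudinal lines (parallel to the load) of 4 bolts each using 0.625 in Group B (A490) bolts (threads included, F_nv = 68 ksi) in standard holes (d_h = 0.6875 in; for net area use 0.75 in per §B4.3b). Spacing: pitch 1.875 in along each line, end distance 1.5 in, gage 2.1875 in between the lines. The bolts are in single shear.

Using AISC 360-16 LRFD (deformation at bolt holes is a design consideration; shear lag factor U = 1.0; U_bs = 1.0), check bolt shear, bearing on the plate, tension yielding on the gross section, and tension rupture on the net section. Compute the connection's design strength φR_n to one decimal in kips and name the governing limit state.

Bolt shear: A_b = π(0.625)²/4 = 0.3068 in². φR_n = 0.75 × 68 × 0.3068 × 8 × 1 = 125.2 kips.
Bearing (0.25 in plate, F_u = 65 ksi): end bolts L_c = 1.5 − 0.6875/2 = 1.15625, R_n = min(1.2×1.15625×0.25×65, 2.4×0.625×0.25×65) = 22.547 kips/bolt; interior L_c = 1.875 − 0.6875 = 1.1875, R_n = 23.156 kips/bolt. φR_n = 0.75 × (2×22.547 + 6×23.156) = 138.0 kips.
Tension yield (gross): A_g = 4.375×0.25 = 1.0938 in². φR_n = 0.90 × 50 × 1.0938 = 49.2 kips.
Tension rupture (net): A_n = (4.375 − 2×0.75)×0.25 = 0.71875 in² (U = 1.0, A_e = A_n). φR_n = 0.75 × 65 × 0.71875 = 35.0 kips.
Governing: min(125.2, 138.0, 49.2, 35.0) = 35.0 kips → net-section rupture.

35.0 kips (net-section rupture governs)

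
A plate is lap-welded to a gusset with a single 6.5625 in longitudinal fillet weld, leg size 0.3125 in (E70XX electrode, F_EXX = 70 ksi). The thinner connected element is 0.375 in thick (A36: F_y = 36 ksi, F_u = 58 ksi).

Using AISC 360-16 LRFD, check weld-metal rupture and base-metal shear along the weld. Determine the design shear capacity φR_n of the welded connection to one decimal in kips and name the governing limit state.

Weld metal: throat = 0.707×0.3125 = 0.22094 in, L = 6.5625 in. φR_n = 0.75 × 0.6 × 70 × 0.22094 × 6.5625 = 45.7 kips.
Base metal shear (0.375 in plate): yield φR_n = 1.0×0.6×36×0.375×6.5625 = 53.2 kips; rupture φR_n = 0.75×0.6×58×0.375×6.5625 = 64.2 kips; take 53.2 kips (yield).
Governing: min(45.7, 53.2) = 45.7 kips → weld metal.

45.7 kips (weld metal governs)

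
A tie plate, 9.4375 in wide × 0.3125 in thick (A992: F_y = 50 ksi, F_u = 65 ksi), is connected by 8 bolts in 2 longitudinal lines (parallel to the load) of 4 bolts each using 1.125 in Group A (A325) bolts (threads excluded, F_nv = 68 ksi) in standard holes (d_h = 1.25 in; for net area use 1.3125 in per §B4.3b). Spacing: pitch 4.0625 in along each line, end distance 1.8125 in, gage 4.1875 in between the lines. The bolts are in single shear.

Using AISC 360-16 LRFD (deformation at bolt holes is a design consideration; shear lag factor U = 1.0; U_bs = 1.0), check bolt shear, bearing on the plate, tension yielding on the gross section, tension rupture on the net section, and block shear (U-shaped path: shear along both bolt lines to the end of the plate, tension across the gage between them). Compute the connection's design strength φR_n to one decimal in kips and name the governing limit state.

103.8 kips (net-section rupture governs)

Bolt shear: A_b = π(1.125)²/4 = 0.99402 in². φR_n = 0.75 × 68 × 0.99402 × 8 × 1 = 405.6 kips.
Bearing (0.3125 in plate, F_u = 65 ksi): end bolts L_c = 1.8125 − 1.25/2 = 1.1875, R_n = min(1.2×1.1875×0.3125×65, 2.4×1.125×0.3125×65) = 28.945 kips/bolt; interior L_c = 4.0625 − 1.25 = 2.8125, R_n = 54.844 kips/bolt. φR_n = 0.75 × (2×28.945 + 6×54.844) = 290.2 kips.
Tension yield (gross): A_g = 9.4375×0.3125 = 2.9492 in². φR_n = 0.90 × 50 × 2.9492 = 132.7 kips.
Tension rupture (net): A_n = (9.4375 − 2×1.3125)×0.3125 = 2.1289 in² (U = 1.0, A_e = A_n). φR_n = 0.75 × 65 × 2.1289 = 103.8 kips.
Block shear: shear path 2×[1.8125+3×4.0625] = 2×14 in, A_gv = 8.75, A_nv = 2×(14 − 3.5×1.3125)×0.3125 = 5.8789 in²; tension across gage: (4.1875 − 1×1.3125)×0.3125 = 0.89844 in². R_n = min(0.6×65×5.8789, 0.6×50×8.75) + 1.0×65×0.89844 = min(229.28, 262.5) + 58.399 = 287.68 kips. φR_n = 0.75 × 287.68 = 215.8 kips.
Governing: min(405.6, 290.2, 132.7, 103.8, 215.8) = 103.8 kips → net-section rupture.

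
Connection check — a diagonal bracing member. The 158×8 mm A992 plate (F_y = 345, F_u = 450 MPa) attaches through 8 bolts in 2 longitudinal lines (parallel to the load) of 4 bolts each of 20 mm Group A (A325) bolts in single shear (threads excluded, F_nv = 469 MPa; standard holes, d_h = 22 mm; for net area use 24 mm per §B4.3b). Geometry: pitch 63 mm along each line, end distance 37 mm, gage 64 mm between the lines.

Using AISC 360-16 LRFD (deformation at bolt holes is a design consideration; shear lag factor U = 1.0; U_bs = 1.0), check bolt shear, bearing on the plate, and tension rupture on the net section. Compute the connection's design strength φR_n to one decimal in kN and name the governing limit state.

297.0 kN (net-section rupture governs)

Bolt shear: A_b = π(20)²/4 = 314.16 mm². φR_n = 0.75 × 469 × 314.16 × 8 × 1 = 884.0 kN.
Bearing (8 mm plate, F_u = 450 MPa): end bolts L_c = 37 − 22/2 = 26, R_n = min(1.2×26×8×450, 2.4×20×8×450) = 112.32 kN/bolt; interior L_c = 63 − 22 = 41, R_n = 172.8 kN/bolt. φR_n = 0.75 × (2×112.32 + 6×172.8) = 946.1 kN.
Tension rupture (net): A_n = (158 − 2×24)×8 = 880 mm² (U = 1.0, A_e = A_n). φR_n = 0.75 × 450 × 880 = 297.0 kN.
Governing: min(884.0, 946.1, 297.0) = 297.0 kN → net-section rupture.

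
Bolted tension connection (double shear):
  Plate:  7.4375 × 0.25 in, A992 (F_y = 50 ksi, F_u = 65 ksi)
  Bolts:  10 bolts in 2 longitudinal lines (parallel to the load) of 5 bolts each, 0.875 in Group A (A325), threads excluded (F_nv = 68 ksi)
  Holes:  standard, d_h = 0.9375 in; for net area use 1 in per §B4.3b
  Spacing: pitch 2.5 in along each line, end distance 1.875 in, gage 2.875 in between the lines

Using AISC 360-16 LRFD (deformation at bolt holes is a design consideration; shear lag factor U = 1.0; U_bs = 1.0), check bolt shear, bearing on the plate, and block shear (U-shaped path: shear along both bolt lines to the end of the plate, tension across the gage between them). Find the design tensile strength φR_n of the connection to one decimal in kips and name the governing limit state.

130.7 kips (block shear governs)

Bolt shear: A_b = π(0.875)²/4 = 0.60132 in². φR_n = 0.75 × 68 × 0.60132 × 10 × 2 = 613.3 kips.
Bearing (0.25 in plate, F_u = 65 ksi): end bolts L_c = 1.875 − 0.9375/2 = 1.40625, R_n = min(1.2×1.40625×0.25×65, 2.4×0.875×0.25×65) = 27.422 kips/bolt; interior L_c = 2.5 − 0.9375 = 1.5625, R_n = 30.469 kips/bolt. φR_n = 0.75 × (2×27.422 + 8×30.469) = 223.9 kips.
Block shear: shear path 2×[1.875+4×2.5] = 2×11.875 in, A_gv = 5.9375, A_nv = 2×(11.875 − 4.5×1)×0.25 = 3.6875 in²; tension across gage: (2.875 − 1×1)×0.25 = 0.46875 in². R_n = min(0.6×65×3.6875, 0.6×50×5.9375) + 1.0×65×0.46875 = min(143.81, 178.13) + 30.469 = 174.28 kips. φR_n = 0.75 × 174.28 = 130.7 kips.
Governing: min(613.3, 223.9, 130.7) = 130.7 kips → block shear.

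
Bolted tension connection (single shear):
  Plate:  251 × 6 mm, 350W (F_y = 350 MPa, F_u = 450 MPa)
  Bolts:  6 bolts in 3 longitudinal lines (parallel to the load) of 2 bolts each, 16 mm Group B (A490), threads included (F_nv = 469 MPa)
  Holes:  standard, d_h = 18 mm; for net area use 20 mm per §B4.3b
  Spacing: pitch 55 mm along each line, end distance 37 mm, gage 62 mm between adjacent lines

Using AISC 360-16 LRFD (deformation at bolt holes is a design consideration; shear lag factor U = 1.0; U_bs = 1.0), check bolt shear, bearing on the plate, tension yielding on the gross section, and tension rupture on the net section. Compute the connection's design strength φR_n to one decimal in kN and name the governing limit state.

386.8 kN (net-section rupture governs)

Bolt shear: A_b = π(16)²/4 = 201.06 mm². φR_n = 0.75 × 469 × 201.06 × 6 × 1 = 424.3 kN.
Bearing (6 mm plate, F_u = 450 MPa): end bolts L_c = 37 − 18/2 = 28, R_n = min(1.2×28×6×450, 2.4×16×6×450) = 90.72 kN/bolt; interior L_c = 55 − 18 = 37, R_n = 103.68 kN/bolt. φR_n = 0.75 × (3×90.72 + 3×103.68) = 437.4 kN.
Tension yield (gross): A_g = 251×6 = 1506 mm². φR_n = 0.90 × 350 × 1506 = 474.4 kN.
Tension rupture (net): A_n = (251 − 3×20)×6 = 1146 mm² (U = 1.0, A_e = A_n). φR_n = 0.75 × 450 × 1146 = 386.8 kN.
Governing: min(424.3, 437.4, 474.4, 386.8) = 386.8 kN → net-section rupture.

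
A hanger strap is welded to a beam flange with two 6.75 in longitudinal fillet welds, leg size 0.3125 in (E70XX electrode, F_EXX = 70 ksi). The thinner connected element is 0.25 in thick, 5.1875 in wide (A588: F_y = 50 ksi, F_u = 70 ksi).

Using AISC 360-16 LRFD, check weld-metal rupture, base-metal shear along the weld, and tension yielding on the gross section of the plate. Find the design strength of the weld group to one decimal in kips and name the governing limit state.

58.4 kips (gross-section yield governs)

Weld metal: throat = 0.707×0.3125 = 0.22094 in, L = 2×6.75 = 13.5 in. φR_n = 0.75 × 0.6 × 70 × 0.22094 × 13.5 = 94.0 kips.
Base metal shear (0.25 in plate): yield φR_n = 1.0×0.6×50×0.25×13.5 = 101.3 kips; rupture φR_n = 0.75×0.6×70×0.25×13.5 = 106.3 kips; take 101.3 kips (yield).
Tension yield (gross): A_g = 5.1875×0.25 = 1.2969 in². φR_n = 0.90 × 50 × 1.2969 = 58.4 kips.
Governing: min(94.0, 101.3, 58.4) = 58.4 kips → gross-section yield.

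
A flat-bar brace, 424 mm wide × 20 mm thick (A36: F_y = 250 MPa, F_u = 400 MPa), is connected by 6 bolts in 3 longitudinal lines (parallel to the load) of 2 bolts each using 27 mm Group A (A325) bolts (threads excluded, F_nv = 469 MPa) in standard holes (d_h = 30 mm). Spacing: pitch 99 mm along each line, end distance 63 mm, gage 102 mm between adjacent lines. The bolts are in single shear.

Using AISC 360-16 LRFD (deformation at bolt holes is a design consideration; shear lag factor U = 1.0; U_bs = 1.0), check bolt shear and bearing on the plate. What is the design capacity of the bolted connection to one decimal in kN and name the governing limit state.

1208.4 kN (bolt shear governs)

Bolt shear: A_b = π(27)²/4 = 572.56 mm². φR_n = 0.75 × 469 × 572.56 × 6 × 1 = 1208.4 kN.
Bearing (20 mm plate, F_u = 400 MPa): end bolts L_c = 63 − 30/2 = 48, R_n = min(1.2×48×20×400, 2.4×27×20×400) = 460.8 kN/bolt; interior L_c = 99 − 30 = 69, R_n = 518.4 kN/bolt. φR_n = 0.75 × (3×460.8 + 3×518.4) = 2203.2 kN.
Governing: min(1208.4, 2203.2) = 1208.4 kN → bolt shear.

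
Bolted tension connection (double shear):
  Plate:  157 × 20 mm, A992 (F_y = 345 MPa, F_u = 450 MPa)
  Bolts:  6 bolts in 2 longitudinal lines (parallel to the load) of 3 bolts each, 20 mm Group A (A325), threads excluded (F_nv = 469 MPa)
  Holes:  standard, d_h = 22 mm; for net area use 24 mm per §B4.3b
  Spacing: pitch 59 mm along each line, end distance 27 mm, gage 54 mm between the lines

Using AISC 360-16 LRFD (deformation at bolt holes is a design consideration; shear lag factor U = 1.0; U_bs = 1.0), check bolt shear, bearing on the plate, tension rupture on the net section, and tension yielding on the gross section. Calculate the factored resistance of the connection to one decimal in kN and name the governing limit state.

735.8 kN (net-section rupture governs)

Bolt shear: A_b = π(20)²/4 = 314.16 mm². φR_n = 0.75 × 469 × 314.16 × 6 × 2 = 1326.1 kN.
Bearing (20 mm plate, F_u = 450 MPa): end bolts L_c = 27 − 22/2 = 16, R_n = min(1.2×16×20×450, 2.4×20×20×450) = 172.8 kN/bolt; interior L_c = 59 − 22 = 37, R_n = 399.6 kN/bolt. φR_n = 0.75 × (2×172.8 + 4×399.6) = 1458.0 kN.
Tension rupture (net): A_n = (157 − 2×24)×20 = 2180 mm² (U = 1.0, A_e = A_n). φR_n = 0.75 × 450 × 2180 = 735.8 kN.
Tension yield (gross): A_g = 157×20 = 3140 mm². φR_n = 0.90 × 345 × 3140 = 975.0 kN.
Governing: min(1326.1, 1458.0, 735.8, 975.0) = 735.8 kN → net-section rupture.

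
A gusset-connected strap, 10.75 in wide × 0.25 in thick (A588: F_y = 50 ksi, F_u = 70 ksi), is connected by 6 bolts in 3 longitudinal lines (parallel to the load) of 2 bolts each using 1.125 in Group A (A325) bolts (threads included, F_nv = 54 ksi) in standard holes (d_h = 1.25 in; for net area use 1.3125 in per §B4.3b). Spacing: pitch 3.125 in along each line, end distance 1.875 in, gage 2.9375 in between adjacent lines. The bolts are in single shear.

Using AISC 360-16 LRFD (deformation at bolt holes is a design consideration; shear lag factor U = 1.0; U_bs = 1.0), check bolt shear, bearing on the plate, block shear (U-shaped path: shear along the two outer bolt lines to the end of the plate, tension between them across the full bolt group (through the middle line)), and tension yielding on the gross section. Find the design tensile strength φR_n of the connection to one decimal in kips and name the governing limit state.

90.4 kips (block shear governs)

Bolt shear: A_b = π(1.125)²/4 = 0.99402 in². φR_n = 0.75 × 54 × 0.99402 × 6 × 1 = 241.5 kips.
Bearing (0.25 in plate, F_u = 70 ksi): end bolts L_c = 1.875 − 1.25/2 = 1.25, R_n = min(1.2×1.25×0.25×70, 2.4×1.125×0.25×70) = 26.25 kips/bolt; interior L_c = 3.125 − 1.25 = 1.875, R_n = 39.375 kips/bolt. φR_n = 0.75 × (3×26.25 + 3×39.375) = 147.7 kips.
Block shear: shear path 2×[1.875+1×3.125] = 2×5 in, A_gv = 2.5, A_nv = 2×(5 − 1.5×1.3125)×0.25 = 1.5156 in²; tension across gage: (5.875 − 2×1.3125)×0.25 = 0.8125 in². R_n = min(0.6×70×1.5156, 0.6×50×2.5) + 1.0×70×0.8125 = min(63.655, 75) + 56.875 = 120.53 kips. φR_n = 0.75 × 120.53 = 90.4 kips.
Tension yield (gross): A_g = 10.75×0.25 = 2.6875 in². φR_n = 0.90 × 50 × 2.6875 = 120.9 kips.
Governing: min(241.5, 147.7, 90.4, 120.9) = 90.4 kips → block shear.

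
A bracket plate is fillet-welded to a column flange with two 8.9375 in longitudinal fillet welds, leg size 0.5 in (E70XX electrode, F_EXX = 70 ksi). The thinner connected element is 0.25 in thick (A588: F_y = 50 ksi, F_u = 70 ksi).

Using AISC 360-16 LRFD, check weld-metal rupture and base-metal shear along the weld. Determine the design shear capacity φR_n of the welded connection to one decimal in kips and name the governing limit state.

Weld metal: throat = 0.707×0.5 = 0.3535 in, L = 2×8.9375 = 17.875 in. φR_n = 0.75 × 0.6 × 70 × 0.3535 × 17.875 = 199.0 kips.
Base metal shear (0.25 in plate): yield φR_n = 1.0×0.6×50×0.25×17.875 = 134.1 kips; rupture φR_n = 0.75×0.6×70×0.25×17.875 = 140.8 kips; take 134.1 kips (yield).
Governing: min(199.0, 134.1) = 134.1 kips → base-metal shear.

134.1 kips (base-metal shear governs)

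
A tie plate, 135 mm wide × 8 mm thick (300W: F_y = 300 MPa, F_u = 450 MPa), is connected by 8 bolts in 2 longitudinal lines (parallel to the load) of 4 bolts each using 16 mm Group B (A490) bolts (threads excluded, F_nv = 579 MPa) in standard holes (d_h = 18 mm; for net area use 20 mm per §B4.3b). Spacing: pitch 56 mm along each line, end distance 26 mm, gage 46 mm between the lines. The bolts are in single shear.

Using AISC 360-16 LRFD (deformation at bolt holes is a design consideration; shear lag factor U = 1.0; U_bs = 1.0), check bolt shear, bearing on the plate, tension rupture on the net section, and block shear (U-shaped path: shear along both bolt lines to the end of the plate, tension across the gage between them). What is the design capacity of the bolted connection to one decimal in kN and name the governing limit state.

Bolt shear: A_b = π(16)²/4 = 201.06 mm². φR_n = 0.75 × 579 × 201.06 × 8 × 1 = 698.5 kN.
Bearing (8 mm plate, F_u = 450 MPa): end bolts L_c = 26 − 18/2 = 17, R_n = min(1.2×17×8×450, 2.4×16×8×450) = 73.44 kN/bolt; interior L_c = 56 − 18 = 38, R_n = 138.24 kN/bolt. φR_n = 0.75 × (2×73.44 + 6×138.24) = 732.2 kN.
Tension rupture (net): A_n = (135 − 2×20)×8 = 760 mm² (U = 1.0, A_e = A_n). φR_n = 0.75 × 450 × 760 = 256.5 kN.
Block shear: shear path 2×[26+3×56] = 2×194 mm, A_gv = 3104, A_nv = 2×(194 − 3.5×20)×8 = 1984 mm²; tension across gage: (46 − 1×20)×8 = 208 mm². R_n = min(0.6×450×1984, 0.6×300×3104) + 1.0×450×208 = min(535.68, 558.72) + 93.6 = 629.28 kN. φR_n = 0.75 × 629.28 = 472.0 kN.
Governing: min(698.5, 732.2, 256.5, 472.0) = 256.5 kN → net-section rupture.

256.5 kN (net-section rupture governs)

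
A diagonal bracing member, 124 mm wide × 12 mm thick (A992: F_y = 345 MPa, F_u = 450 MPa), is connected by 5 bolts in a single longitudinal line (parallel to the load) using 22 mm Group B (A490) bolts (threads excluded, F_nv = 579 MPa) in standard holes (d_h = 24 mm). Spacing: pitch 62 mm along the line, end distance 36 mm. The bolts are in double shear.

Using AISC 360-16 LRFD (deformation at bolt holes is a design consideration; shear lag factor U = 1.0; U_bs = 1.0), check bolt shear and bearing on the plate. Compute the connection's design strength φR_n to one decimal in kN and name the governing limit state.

855.4 kN (bearing governs)

Bolt shear: A_b = π(22)²/4 = 380.13 mm². φR_n = 0.75 × 579 × 380.13 × 5 × 2 = 1650.7 kN.
Bearing (12 mm plate, F_u = 450 MPa): end bolts L_c = 36 − 24/2 = 24, R_n = min(1.2×24×12×450, 2.4×22×12×450) = 155.52 kN/bolt; interior L_c = 62 − 24 = 38, R_n = 246.24 kN/bolt. φR_n = 0.75 × (1×155.52 + 4×246.24) = 855.4 kN.
Governing: min(1650.7, 855.4) = 855.4 kN → bearing.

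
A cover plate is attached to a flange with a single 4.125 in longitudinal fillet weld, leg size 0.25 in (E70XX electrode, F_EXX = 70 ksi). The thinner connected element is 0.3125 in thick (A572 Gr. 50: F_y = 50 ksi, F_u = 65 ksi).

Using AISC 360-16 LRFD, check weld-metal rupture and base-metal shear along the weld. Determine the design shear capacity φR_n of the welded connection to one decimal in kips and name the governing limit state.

Weld metal: throat = 0.707×0.25 = 0.17675 in, L = 4.125 in. φR_n = 0.75 × 0.6 × 70 × 0.17675 × 4.125 = 23.0 kips.
Base metal shear (0.3125 in plate): yield φR_n = 1.0×0.6×50×0.3125×4.125 = 38.7 kips; rupture φR_n = 0.75×0.6×65×0.3125×4.125 = 37.7 kips; take 37.7 kips (rupture).
Governing: min(23.0, 37.7) = 23.0 kips → weld metal.

23.0 kips (weld metal governs)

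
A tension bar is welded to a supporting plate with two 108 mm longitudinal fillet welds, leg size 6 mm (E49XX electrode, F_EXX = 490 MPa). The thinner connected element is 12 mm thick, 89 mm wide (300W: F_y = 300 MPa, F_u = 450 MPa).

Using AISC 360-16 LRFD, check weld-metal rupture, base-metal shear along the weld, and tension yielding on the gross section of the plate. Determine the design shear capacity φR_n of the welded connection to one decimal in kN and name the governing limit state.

202.0 kN (weld metal governs)

Weld metal: throat = 0.707×6 = 4.242 mm, L = 2×108 = 216 mm. φR_n = 0.75 × 0.6 × 490 × 4.242 × 216 = 202.0 kN.
Base metal shear (12 mm plate): yield φR_n = 1.0×0.6×300×12×216 = 466.6 kN; rupture φR_n = 0.75×0.6×450×12×216 = 524.9 kN; take 466.6 kN (yield).
Tension yield (gross): A_g = 89×12 = 1068 mm². φR_n = 0.90 × 300 × 1068 = 288.4 kN.
Governing: min(202.0, 466.6, 288.4) = 202.0 kN → weld metal.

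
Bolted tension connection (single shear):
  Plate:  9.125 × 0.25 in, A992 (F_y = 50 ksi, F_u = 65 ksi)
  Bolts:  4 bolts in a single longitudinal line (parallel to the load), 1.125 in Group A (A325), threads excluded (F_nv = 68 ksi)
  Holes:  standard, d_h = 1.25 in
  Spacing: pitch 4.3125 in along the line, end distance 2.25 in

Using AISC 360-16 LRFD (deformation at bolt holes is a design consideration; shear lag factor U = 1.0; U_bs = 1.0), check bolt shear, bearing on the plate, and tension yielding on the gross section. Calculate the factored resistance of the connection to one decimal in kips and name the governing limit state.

102.7 kips (gross-section yield governs)

Bolt shear: A_b = π(1.125)²/4 = 0.99402 in². φR_n = 0.75 × 68 × 0.99402 × 4 × 1 = 202.8 kips.
Bearing (0.25 in plate, F_u = 65 ksi): end bolts L_c = 2.25 − 1.25/2 = 1.625, R_n = min(1.2×1.625×0.25×65, 2.4×1.125×0.25×65) = 31.688 kips/bolt; interior L_c = 4.3125 − 1.25 = 3.0625, R_n = 43.875 kips/bolt. φR_n = 0.75 × (1×31.688 + 3×43.875) = 122.5 kips.
Tension yield (gross): A_g = 9.125×0.25 = 2.2813 in². φR_n = 0.90 × 50 × 2.2813 = 102.7 kips.
Governing: min(202.8, 122.5, 102.7) = 102.7 kips → gross-section yield.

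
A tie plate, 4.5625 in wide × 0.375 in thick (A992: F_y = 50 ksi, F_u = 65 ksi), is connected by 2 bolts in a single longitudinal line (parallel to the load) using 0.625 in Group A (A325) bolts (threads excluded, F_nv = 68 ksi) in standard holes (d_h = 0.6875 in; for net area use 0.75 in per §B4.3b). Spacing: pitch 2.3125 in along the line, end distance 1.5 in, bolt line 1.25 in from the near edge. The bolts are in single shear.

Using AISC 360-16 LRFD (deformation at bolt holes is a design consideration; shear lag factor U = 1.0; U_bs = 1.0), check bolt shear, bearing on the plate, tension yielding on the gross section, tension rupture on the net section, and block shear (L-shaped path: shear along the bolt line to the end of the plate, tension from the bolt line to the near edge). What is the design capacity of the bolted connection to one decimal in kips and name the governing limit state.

31.3 kips (bolt shear governs)

Bolt shear: A_b = π(0.625)²/4 = 0.3068 in². φR_n = 0.75 × 68 × 0.3068 × 2 × 1 = 31.3 kips.
Bearing (0.375 in plate, F_u = 65 ksi): end bolts L_c = 1.5 − 0.6875/2 = 1.15625, R_n = min(1.2×1.15625×0.375×65, 2.4×0.625×0.375×65) = 33.82 kips/bolt; interior L_c = 2.3125 − 0.6875 = 1.625, R_n = 36.563 kips/bolt. φR_n = 0.75 × (1×33.82 + 1×36.563) = 52.8 kips.
Tension yield (gross): A_g = 4.5625×0.375 = 1.7109 in². φR_n = 0.90 × 50 × 1.7109 = 77.0 kips.
Tension rupture (net): A_n = (4.5625 − 1×0.75)×0.375 = 1.4297 in² (U = 1.0, A_e = A_n). φR_n = 0.75 × 65 × 1.4297 = 69.7 kips.
Block shear: shear path 1×[1.5+1×2.3125] = 1×3.8125 in, A_gv = 1.4297, A_nv = 1×(3.8125 − 1.5×0.75)×0.375 = 1.0078 in²; tension to near edge: (1.25 − 0.5×0.75)×0.375 = 0.32813 in². R_n = min(0.6×65×1.0078, 0.6×50×1.4297) + 1.0×65×0.32813 = min(39.304, 42.891) + 21.328 = 60.632 kips. φR_n = 0.75 × 60.632 = 45.5 kips.
Governing: min(31.3, 52.8, 77.0, 69.7, 45.5) = 31.3 kips → bolt shear.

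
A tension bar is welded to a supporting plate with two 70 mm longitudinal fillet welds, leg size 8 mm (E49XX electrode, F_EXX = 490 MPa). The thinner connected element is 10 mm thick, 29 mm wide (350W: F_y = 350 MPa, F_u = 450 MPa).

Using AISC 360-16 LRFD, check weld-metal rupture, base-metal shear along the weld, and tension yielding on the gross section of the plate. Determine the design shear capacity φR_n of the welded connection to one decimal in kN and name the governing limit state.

91.4 kN (gross-section yield governs)

Weld metal: throat = 0.707×8 = 5.656 mm, L = 2×70 = 140 mm. φR_n = 0.75 × 0.6 × 490 × 5.656 × 140 = 174.6 kN.
Base metal shear (10 mm plate): yield φR_n = 1.0×0.6×350×10×140 = 294.0 kN; rupture φR_n = 0.75×0.6×450×10×140 = 283.5 kN; take 283.5 kN (rupture).
Tension yield (gross): A_g = 29×10 = 290 mm². φR_n = 0.90 × 350 × 290 = 91.4 kN.
Governing: min(174.6, 283.5, 91.4) = 91.4 kN → gross-section yield.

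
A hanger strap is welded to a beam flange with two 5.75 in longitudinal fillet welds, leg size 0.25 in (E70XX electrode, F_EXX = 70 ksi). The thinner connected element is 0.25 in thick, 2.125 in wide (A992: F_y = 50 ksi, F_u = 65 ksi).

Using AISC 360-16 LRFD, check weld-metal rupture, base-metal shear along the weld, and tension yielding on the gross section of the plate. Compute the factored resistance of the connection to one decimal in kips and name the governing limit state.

Weld metal: throat = 0.707×0.25 = 0.17675 in, L = 2×5.75 = 11.5 in. φR_n = 0.75 × 0.6 × 70 × 0.17675 × 11.5 = 64.0 kips.
Base metal shear (0.25 in plate): yield φR_n = 1.0×0.6×50×0.25×11.5 = 86.3 kips; rupture φR_n = 0.75×0.6×65×0.25×11.5 = 84.1 kips; take 84.1 kips (rupture).
Tension yield (gross): A_g = 2.125×0.25 = 0.53125 in². φR_n = 0.90 × 50 × 0.53125 = 23.9 kips.
Governing: min(64.0, 84.1, 23.9) = 23.9 kips → gross-section yield.

23.9 kips (gross-section yield governs)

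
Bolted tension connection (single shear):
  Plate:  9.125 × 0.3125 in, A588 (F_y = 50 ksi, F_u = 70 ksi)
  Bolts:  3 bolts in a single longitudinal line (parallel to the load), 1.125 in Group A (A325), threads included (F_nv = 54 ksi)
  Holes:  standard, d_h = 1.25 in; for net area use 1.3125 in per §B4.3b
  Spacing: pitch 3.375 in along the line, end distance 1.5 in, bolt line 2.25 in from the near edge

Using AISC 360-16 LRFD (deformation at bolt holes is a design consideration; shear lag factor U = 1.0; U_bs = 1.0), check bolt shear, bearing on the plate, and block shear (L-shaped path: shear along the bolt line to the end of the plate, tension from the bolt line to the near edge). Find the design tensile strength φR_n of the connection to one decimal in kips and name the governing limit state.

75.1 kips (block shear governs)

Bolt shear: A_b = π(1.125)²/4 = 0.99402 in². φR_n = 0.75 × 54 × 0.99402 × 3 × 1 = 120.8 kips.
Bearing (0.3125 in plate, F_u = 70 ksi): end bolts L_c = 1.5 − 1.25/2 = 0.875, R_n = min(1.2×0.875×0.3125×70, 2.4×1.125×0.3125×70) = 22.969 kips/bolt; interior L_c = 3.375 − 1.25 = 2.125, R_n = 55.781 kips/bolt. φR_n = 0.75 × (1×22.969 + 2×55.781) = 100.9 kips.
Block shear: shear path 1×[1.5+2×3.375] = 1×8.25 in, A_gv = 2.5781, A_nv = 1×(8.25 − 2.5×1.3125)×0.3125 = 1.5527 in²; tension to near edge: (2.25 − 0.5×1.3125)×0.3125 = 0.49805 in². R_n = min(0.6×70×1.5527, 0.6×50×2.5781) + 1.0×70×0.49805 = min(65.213, 77.343) + 34.864 = 100.08 kips. φR_n = 0.75 × 100.08 = 75.1 kips.
Governing: min(120.8, 100.9, 75.1) = 75.1 kips → block shear.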